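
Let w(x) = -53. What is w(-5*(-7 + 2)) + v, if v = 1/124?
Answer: -6571/124 ≈ -52.992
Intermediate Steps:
v = 1/124 ≈ 0.0080645
w(-5*(-7 + 2)) + v = -53 + 1/124 = -6571/124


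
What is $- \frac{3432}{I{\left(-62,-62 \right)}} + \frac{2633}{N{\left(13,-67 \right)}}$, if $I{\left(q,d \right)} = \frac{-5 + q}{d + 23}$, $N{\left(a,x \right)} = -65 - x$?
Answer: $- \frac{91285}{134} \approx -681.23$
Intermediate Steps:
$I{\left(q,d \right)} = \frac{-5 + q}{23 + d}$
$- \frac{3432}{I{\left(-62,-62 \right)}} + \frac{2633}{N{\left(13,-67 \right)}} = - \frac{3432}{\frac{1}{23 - 62} \left(-5 - 62\right)} + \frac{2633}{-65 - -67} = - \frac{3432}{\frac{1}{-39} \left(-67\right)} + \frac{2633}{-65 + 67} = - \frac{3432}{\left(- \frac{1}{39}\right) \left(-67\right)} + \frac{2633}{2} = - \frac{3432}{\frac{67}{39}} + 2633 \cdot \frac{1}{2} = \left(-3432\right) \frac{39}{67} + \frac{2633}{2} = - \frac{133848}{67} + \frac{2633}{2} = - \frac{91285}{134}$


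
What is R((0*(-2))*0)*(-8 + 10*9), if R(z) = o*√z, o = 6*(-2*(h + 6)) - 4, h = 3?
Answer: 0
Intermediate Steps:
o = -112 (o = 6*(-2*(3 + 6)) - 4 = 6*(-2*9) - 4 = 6*(-18) - 4 = -108 - 4 = -112)
R(z) = -112*√z
R((0*(-2))*0)*(-8 + 10*9) = (-112*√((0*(-2))*0))*(-8 + 10*9) = (-112*√(0*0))*(-8 + 90) = -112*√0*82 = -112*0*82 = 0*82 = 0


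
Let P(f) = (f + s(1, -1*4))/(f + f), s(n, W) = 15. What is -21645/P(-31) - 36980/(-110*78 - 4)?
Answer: -719940655/8584 ≈ -83870.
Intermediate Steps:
P(f) = (15 + f)/(2*f) (P(f) = (f + 15)/(f + f) = (15 + f)/((2*f)) = (15 + f)*(1/(2*f)) = (15 + f)/(2*f))
-21645/P(-31) - 36980/(-110*78 - 4) = -21645*(-62/(15 - 31)) - 36980/(-110*78 - 4) = -21645/((1/2)*(-1/31)*(-16)) - 36980/(-8580 - 4) = -21645/8/31 - 36980/(-8584) = -21645*31/8 - 36980*(-1/8584) = -670995/8 + 9245/2146 = -719940655/8584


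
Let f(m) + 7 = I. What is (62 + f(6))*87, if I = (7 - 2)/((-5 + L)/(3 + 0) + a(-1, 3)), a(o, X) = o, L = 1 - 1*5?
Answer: 18705/4 ≈ 4676.3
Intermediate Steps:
L = -4 (L = 1 - 5 = -4)
I = -5/4 (I = (7 - 2)/((-5 - 4)/(3 + 0) - 1) = 5/(-9/3 - 1) = 5/(-9*⅓ - 1) = 5/(-3 - 1) = 5/(-4) = 5*(-¼) = -5/4 ≈ -1.2500)
f(m) = -33/4 (f(m) = -7 - 5/4 = -33/4)
(62 + f(6))*87 = (62 - 33/4)*87 = (215/4)*87 = 18705/4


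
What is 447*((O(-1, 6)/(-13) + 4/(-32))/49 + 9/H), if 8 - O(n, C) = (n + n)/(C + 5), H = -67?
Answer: -251359275/3755752 ≈ -66.927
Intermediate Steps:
O(n, C) = 8 - 2*n/(5 + C) (O(n, C) = 8 - (n + n)/(C + 5) = 8 - 2*n/(5 + C))
447*((O(-1, 6)/(-13) + 4/(-32))/49 + 9/H) = 447*(((2*(20 - 1*(-1) + 4*6)/(5 + 6))/(-13) + 4/(-32))/49 + 9/(-67)) = 447*(((2*(20 + 1 + 24)/11)*(-1/13) + 4*(-1/32))*(1/49) + 9*(-1/67)) = 447*(((2*(1/11)*45)*(-1/13) - 1/8)*(1/49) - 9/67) = 447*(((90/11)*(-1/13) - 1/8)*(1/49) - 9/67) = 447*((-90/143 - 1/8)*(1/49) - 9/67) = 447*(-863/1144*1/49 - 9/67) = 447*(-863/56056 - 9/67) = 447*(-562325/3755752) = -251359275/3755752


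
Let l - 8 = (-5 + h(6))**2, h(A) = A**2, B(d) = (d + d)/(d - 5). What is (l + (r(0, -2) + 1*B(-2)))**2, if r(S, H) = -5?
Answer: 45589504/49 ≈ 9.3040e+5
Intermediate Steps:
B(d) = 2*d/(-5 + d) (B(d) = (2*d)/(-5 + d) = 2*d/(-5 + d))
l = 969 (l = 8 + (-5 + 6**2)**2 = 8 + (-5 + 36)**2 = 8 + 31**2 = 8 + 961 = 969)
(l + (r(0, -2) + 1*B(-2)))**2 = (969 + (-5 + 1*(2*(-2)/(-5 - 2))))**2 = (969 + (-5 + 1*(2*(-2)/(-7))))**2 = (969 + (-5 + 1*(2*(-2)*(-1/7))))**2 = (969 + (-5 + 1*(4/7)))**2 = (969 + (-5 + 4/7))**2 = (969 - 31/7)**2 = (6752/7)**2 = 45589504/49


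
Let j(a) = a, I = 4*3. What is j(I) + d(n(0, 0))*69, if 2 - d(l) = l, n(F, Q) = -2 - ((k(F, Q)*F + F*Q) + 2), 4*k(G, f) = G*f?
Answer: 426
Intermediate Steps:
k(G, f) = G*f/4 (k(G, f) = (G*f)/4 = G*f/4)
I = 12
n(F, Q) = -4 - F*Q - Q*F²/4 (n(F, Q) = -2 - (((F*Q/4)*F + F*Q) + 2) = -2 - ((Q*F²/4 + F*Q) + 2) = -2 - ((F*Q + Q*F²/4) + 2) = -2 - (2 + F*Q + Q*F²/4) = -2 + (-2 - F*Q - Q*F²/4) = -4 - F*Q - Q*F²/4)
d(l) = 2 - l
j(I) + d(n(0, 0))*69 = 12 + (2 - (-4 - 1*0*0 - ¼*0*0²))*69 = 12 + (2 - (-4 + 0 - ¼*0*0))*69 = 12 + (2 - (-4 + 0 + 0))*69 = 12 + (2 - 1*(-4))*69 = 12 + (2 + 4)*69 = 12 + 6*69 = 12 + 414 = 426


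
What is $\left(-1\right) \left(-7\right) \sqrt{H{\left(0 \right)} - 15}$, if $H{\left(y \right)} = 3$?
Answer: $14 i \sqrt{3} \approx 24.249 i$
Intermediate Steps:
$\left(-1\right) \left(-7\right) \sqrt{H{\left(0 \right)} - 15} = \left(-1\right) \left(-7\right) \sqrt{3 - 15} = 7 \sqrt{3 - 15} = 7 \sqrt{-12} = 7 \cdot 2 i \sqrt{3} = 14 i \sqrt{3}$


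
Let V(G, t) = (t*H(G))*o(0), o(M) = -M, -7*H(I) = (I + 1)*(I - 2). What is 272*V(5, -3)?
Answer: 0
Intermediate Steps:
H(I) = -(1 + I)*(-2 + I)/7 (H(I) = -(I + 1)*(I - 2)/7 = -(1 + I)*(-2 + I)/7)
V(G, t) = 0 (V(G, t) = (t*(2/7 - G²/7 + G/7))*(-1*0) = (t*(2/7 - G²/7 + G/7))*0 = 0)
272*V(5, -3) = 272*0 = 0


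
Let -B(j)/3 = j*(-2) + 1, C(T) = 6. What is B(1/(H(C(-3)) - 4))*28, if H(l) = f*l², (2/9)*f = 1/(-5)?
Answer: -1152/13 ≈ -88.615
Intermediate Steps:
f = -9/10 (f = (9/2)/(-5) = (9/2)*(-⅕) = -9/10 ≈ -0.90000)
H(l) = -9*l²/10
B(j) = -3 + 6*j (B(j) = -3*(j*(-2) + 1) = -3*(-2*j + 1) = -3*(1 - 2*j) = -3 + 6*j)
B(1/(H(C(-3)) - 4))*28 = (-3 + 6/(-9/10*6² - 4))*28 = (-3 + 6/(-9/10*36 - 4))*28 = (-3 + 6/(-162/5 - 4))*28 = (-3 + 6/(-182/5))*28 = (-3 + 6*(-5/182))*28 = (-3 - 15/91)*28 = -288/91*28 = -1152/13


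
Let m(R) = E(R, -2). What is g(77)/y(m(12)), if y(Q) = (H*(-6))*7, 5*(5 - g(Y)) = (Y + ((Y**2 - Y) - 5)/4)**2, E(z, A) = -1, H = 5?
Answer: 505115/224 ≈ 2255.0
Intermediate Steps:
m(R) = -1
g(Y) = 5 - (-5/4 + Y**2/4 + 3*Y/4)**2/5 (g(Y) = 5 - (Y + ((Y**2 - Y) - 5)/4)**2/5 = 5 - (Y + (-5 + Y**2 - Y)*(1/4))**2/5 = 5 - (Y + (-5/4 - Y/4 + Y**2/4))**2/5 = 5 - (-5/4 + Y**2/4 + 3*Y/4)**2/5)
y(Q) = -210 (y(Q) = (5*(-6))*7 = -30*7 = -210)
g(77)/y(m(12)) = (5 - (-5 + 77**2 + 3*77)**2/80)/(-210) = (5 - (-5 + 5929 + 231)**2/80)*(-1/210) = (5 - 1/80*6155**2)*(-1/210) = (5 - 1/80*37884025)*(-1/210) = (5 - 7576805/16)*(-1/210) = -7576725/16*(-1/210) = 505115/224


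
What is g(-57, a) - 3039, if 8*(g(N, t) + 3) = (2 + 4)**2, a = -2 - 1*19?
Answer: -6075/2 ≈ -3037.5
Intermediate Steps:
a = -21 (a = -2 - 19 = -21)
g(N, t) = 3/2 (g(N, t) = -3 + (2 + 4)**2/8 = -3 + (1/8)*6**2 = -3 + (1/8)*36 = -3 + 9/2 = 3/2)
g(-57, a) - 3039 = 3/2 - 3039 = -6075/2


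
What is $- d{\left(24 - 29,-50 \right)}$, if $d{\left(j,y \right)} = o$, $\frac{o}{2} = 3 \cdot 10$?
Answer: $-60$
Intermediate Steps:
$o = 60$ ($o = 2 \cdot 3 \cdot 10 = 2 \cdot 30 = 60$)
$d{\left(j,y \right)} = 60$
$- d{\left(24 - 29,-50 \right)} = \left(-1\right) 60 = -60$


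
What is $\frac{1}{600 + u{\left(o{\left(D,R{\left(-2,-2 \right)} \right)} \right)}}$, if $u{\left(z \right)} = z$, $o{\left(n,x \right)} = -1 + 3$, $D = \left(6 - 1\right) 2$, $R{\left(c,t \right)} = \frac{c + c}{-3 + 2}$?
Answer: $\frac{1}{602} \approx 0.0016611$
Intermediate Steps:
$R{\left(c,t \right)} = - 2 c$ ($R{\left(c,t \right)} = \frac{2 c}{-1} = 2 c \left(-1\right) = - 2 c$)
$D = 10$ ($D = 5 \cdot 2 = 10$)
$o{\left(n,x \right)} = 2$
$\frac{1}{600 + u{\left(o{\left(D,R{\left(-2,-2 \right)} \right)} \right)}} = \frac{1}{600 + 2} = \frac{1}{602}$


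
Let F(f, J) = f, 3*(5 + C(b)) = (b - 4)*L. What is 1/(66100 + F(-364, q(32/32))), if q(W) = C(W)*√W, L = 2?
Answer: 1/65736 ≈ 1.5212e-5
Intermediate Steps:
C(b) = -23/3 + 2*b/3 (C(b) = -5 + ((b - 4)*2)/3 = -5 + ((-4 + b)*2)/3 = -5 + (-8 + 2*b)/3 = -5 + (-8/3 + 2*b/3) = -23/3 + 2*b/3)
q(W) = √W*(-23/3 + 2*W/3) (q(W) = (-23/3 + 2*W/3)*√W = √W*(-23/3 + 2*W/3))
1/(66100 + F(-364, q(32/32))) = 1/(66100 - 364) = 1/65736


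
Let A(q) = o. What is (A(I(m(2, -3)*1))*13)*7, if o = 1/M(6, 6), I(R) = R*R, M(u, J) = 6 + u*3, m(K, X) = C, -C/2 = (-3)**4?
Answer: 91/24 ≈ 3.7917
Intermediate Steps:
C = -162 (C = -2*(-3)**4 = -2*81 = -162)
m(K, X) = -162
M(u, J) = 6 + 3*u
I(R) = R**2
o = 1/24 (o = 1/(6 + 3*6) = 1/(6 + 18) = 1/24 ≈ 0.041667)
A(q) = 1/24
(A(I(m(2, -3)*1))*13)*7 = ((1/24)*13)*7 = (13/24)*7 = 91/24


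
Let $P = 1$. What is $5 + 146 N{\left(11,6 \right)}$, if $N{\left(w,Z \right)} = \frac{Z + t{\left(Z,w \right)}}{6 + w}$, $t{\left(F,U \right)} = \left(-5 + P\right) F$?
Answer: $- \frac{2543}{17} \approx -149.59$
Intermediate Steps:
$t{\left(F,U \right)} = - 4 F$ ($t{\left(F,U \right)} = \left(-5 + 1\right) F = - 4 F$)
$N{\left(w,Z \right)} = - \frac{3 Z}{6 + w}$ ($N{\left(w,Z \right)} = \frac{Z - 4 Z}{6 + w} = \frac{\left(-3\right) Z}{6 + w} = - \frac{3 Z}{6 + w}$)
$5 + 146 N{\left(11,6 \right)} = 5 + 146 \left(\left(-3\right) 6 \frac{1}{6 + 11}\right) = 5 + 146 \left(\left(-3\right) 6 \cdot \frac{1}{17}\right) = 5 + 146 \left(- \frac{18}{17}\right) = 5 - \frac{2628}{17} = - \frac{2543}{17}$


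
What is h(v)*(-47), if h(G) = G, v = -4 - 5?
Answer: 423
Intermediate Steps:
v = -9
h(v)*(-47) = -9*(-47) = 423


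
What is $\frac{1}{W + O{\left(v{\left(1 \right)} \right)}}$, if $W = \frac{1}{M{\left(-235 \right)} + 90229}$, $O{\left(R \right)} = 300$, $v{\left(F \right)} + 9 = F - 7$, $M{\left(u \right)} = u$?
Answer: $\frac{89994}{26998201} \approx 0.0033333$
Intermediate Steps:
$v{\left(F \right)} = -16 + F$ ($v{\left(F \right)} = -9 + \left(F - 7\right) = -9 + \left(-7 + F\right) = -16 + F$)
$W = \frac{1}{89994}$ ($W = \frac{1}{-235 + 90229} = \frac{1}{89994} \approx 1.1112 \cdot 10^{-5}$)
$\frac{1}{W + O{\left(v{\left(1 \right)} \right)}} = \frac{1}{\frac{1}{89994} + 300} = \frac{1}{\frac{26998201}{89994}} = \frac{89994}{26998201}$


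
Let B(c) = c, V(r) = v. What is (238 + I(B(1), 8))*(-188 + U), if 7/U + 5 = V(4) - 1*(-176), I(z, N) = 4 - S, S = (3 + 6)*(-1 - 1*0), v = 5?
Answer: -8303331/176 ≈ -47178.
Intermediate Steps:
V(r) = 5
S = -9 (S = 9*(-1 + 0) = 9*(-1) = -9)
I(z, N) = 13 (I(z, N) = 4 - 1*(-9) = 4 + 9 = 13)
U = 7/176 (U = 7/(-5 + (5 - 1*(-176))) = 7/(-5 + (5 + 176)) = 7/(-5 + 181) = 7/176 ≈ 0.039773)
(238 + I(B(1), 8))*(-188 + U) = (238 + 13)*(-188 + 7/176) = 251*(-33081/176) = -8303331/176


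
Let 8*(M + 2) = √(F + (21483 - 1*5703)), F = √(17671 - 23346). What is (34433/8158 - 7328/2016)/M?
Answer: 1204388/(256977*(-16 + √5*√(3156 + I*√227))) ≈ 0.042755 - 0.00011695*I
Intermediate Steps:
F = 5*I*√227 (F = √(-5675) = 5*I*√227 ≈ 75.333*I)
M = -2 + √(15780 + 5*I*√227)/8 (M = -2 + √(5*I*√227 + (21483 - 1*5703))/8 = -2 + √(5*I*√227 + (21483 - 5703))/8 = -2 + √(5*I*√227 + 15780)/8 = -2 + √(15780 + 5*I*√227)/8 ≈ 13.702 + 0.037481*I)
(34433/8158 - 7328/2016)/M = (34433/8158 - 7328/2016)/(-2 + √(15780 + 5*I*√227)/8) = (34433*(1/8158) - 7328*1/2016)/(-2 + √(15780 + 5*I*√227)/8) = (34433/8158 - 229/63)/(-2 + √(15780 + 5*I*√227)/8) = 301097/(513954*(-2 + √(15780 + 5*I*√227)/8))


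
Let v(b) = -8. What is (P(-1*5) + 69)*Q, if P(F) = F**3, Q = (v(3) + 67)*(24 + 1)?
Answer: -82600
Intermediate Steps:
Q = 1475 (Q = (-8 + 67)*(24 + 1) = 59*25 = 1475)
(P(-1*5) + 69)*Q = ((-1*5)**3 + 69)*1475 = ((-5)**3 + 69)*1475 = (-125 + 69)*1475 = -56*1475 = -82600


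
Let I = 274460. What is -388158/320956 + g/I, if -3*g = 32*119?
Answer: -40102966811/33033593910 ≈ -1.2140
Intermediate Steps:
g = -3808/3 (g = -32*119/3 = -1/3*3808 = -3808/3 ≈ -1269.3)
-388158/320956 + g/I = -388158/320956 - 3808/3/274460 = -388158*1/320956 - 3808/3*1/274460 = -194079/160478 - 952/205845 = -40102966811/33033593910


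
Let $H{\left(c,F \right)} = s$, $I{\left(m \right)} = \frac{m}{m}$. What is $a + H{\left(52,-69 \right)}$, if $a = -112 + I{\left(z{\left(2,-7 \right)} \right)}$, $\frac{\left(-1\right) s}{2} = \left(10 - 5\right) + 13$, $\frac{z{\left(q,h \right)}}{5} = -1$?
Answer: $-147$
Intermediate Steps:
$z{\left(q,h \right)} = -5$ ($z{\left(q,h \right)} = 5 \left(-1\right) = -5$)
$I{\left(m \right)} = 1$
$s = -36$ ($s = - 2 \left(\left(10 - 5\right) + 13\right) = - 2 \left(5 + 13\right) = \left(-2\right) 18 = -36$)
$H{\left(c,F \right)} = -36$
$a = -111$ ($a = -112 + 1 = -111$)
$a + H{\left(52,-69 \right)} = -111 - 36 = -147$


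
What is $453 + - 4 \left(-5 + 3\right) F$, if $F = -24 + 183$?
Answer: $1725$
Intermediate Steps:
$F = 159$
$453 + - 4 \left(-5 + 3\right) F = 453 + - 4 \left(-5 + 3\right) 159 = 453 + \left(-4\right) \left(-2\right) 159 = 453 + 8 \cdot 159 = 453 + 1272 = 1725$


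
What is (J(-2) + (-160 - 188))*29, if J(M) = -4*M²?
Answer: -10556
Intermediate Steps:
(J(-2) + (-160 - 188))*29 = (-4*(-2)² + (-160 - 188))*29 = (-4*4 - 348)*29 = (-16 - 348)*29 = -364*29 = -10556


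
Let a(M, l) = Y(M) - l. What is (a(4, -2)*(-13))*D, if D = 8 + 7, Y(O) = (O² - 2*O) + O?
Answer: -2730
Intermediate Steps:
Y(O) = O² - O
a(M, l) = -l + M*(-1 + M) (a(M, l) = M*(-1 + M) - l = -l + M*(-1 + M))
D = 15
(a(4, -2)*(-13))*D = ((-1*(-2) + 4*(-1 + 4))*(-13))*15 = ((2 + 4*3)*(-13))*15 = ((2 + 12)*(-13))*15 = (14*(-13))*15 = -182*15 = -2730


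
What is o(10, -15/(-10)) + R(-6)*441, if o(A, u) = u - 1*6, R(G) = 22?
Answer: 19395/2 ≈ 9697.5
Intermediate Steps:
o(A, u) = -6 + u (o(A, u) = u - 6 = -6 + u)
o(10, -15/(-10)) + R(-6)*441 = (-6 - 15/(-10)) + 22*441 = (-6 - 15*(-1/10)) + 9702 = (-6 + 3/2) + 9702 = -9/2 + 9702 = 19395/2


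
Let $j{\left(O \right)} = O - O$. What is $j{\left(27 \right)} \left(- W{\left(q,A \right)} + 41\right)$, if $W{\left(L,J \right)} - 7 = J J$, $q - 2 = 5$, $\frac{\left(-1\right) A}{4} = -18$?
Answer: $0$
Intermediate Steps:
$A = 72$ ($A = \left(-4\right) \left(-18\right) = 72$)
$q = 7$ ($q = 2 + 5 = 7$)
$j{\left(O \right)} = 0$
$W{\left(L,J \right)} = 7 + J^{2}$ ($W{\left(L,J \right)} = 7 + J J = 7 + J^{2}$)
$j{\left(27 \right)} \left(- W{\left(q,A \right)} + 41\right) = 0 \left(- (7 + 72^{2}) + 41\right) = 0 \left(- (7 + 5184) + 41\right) = 0 \left(\left(-1\right) 5191 + 41\right) = 0 \left(-5191 + 41\right) = 0 \left(-5150\right) = 0$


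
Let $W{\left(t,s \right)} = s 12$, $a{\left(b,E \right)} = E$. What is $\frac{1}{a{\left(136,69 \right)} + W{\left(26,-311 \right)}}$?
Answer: $- \frac{1}{3663} \approx -0.000273$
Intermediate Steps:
$W{\left(t,s \right)} = 12 s$
$\frac{1}{a{\left(136,69 \right)} + W{\left(26,-311 \right)}} = \frac{1}{69 + 12 \left(-311\right)} = \frac{1}{69 - 3732} = \frac{1}{-3663} = - \frac{1}{3663}$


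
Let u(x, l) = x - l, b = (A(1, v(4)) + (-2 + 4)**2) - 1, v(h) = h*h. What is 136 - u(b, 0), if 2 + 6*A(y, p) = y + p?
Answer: 261/2 ≈ 130.50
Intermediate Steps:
v(h) = h**2
A(y, p) = -1/3 + p/6 + y/6 (A(y, p) = -1/3 + (y + p)/6 = -1/3 + (p + y)/6 = -1/3 + (p/6 + y/6) = -1/3 + p/6 + y/6)
b = 11/2 (b = ((-1/3 + (1/6)*4**2 + (1/6)*1) + (-2 + 4)**2) - 1 = ((-1/3 + (1/6)*16 + 1/6) + 2**2) - 1 = ((-1/3 + 8/3 + 1/6) + 4) - 1 = (5/2 + 4) - 1 = 13/2 - 1 = 11/2 ≈ 5.5000)
136 - u(b, 0) = 136 - (11/2 - 1*0) = 136 - (11/2 + 0) = 136 - 1*11/2 = 136 - 11/2 = 261/2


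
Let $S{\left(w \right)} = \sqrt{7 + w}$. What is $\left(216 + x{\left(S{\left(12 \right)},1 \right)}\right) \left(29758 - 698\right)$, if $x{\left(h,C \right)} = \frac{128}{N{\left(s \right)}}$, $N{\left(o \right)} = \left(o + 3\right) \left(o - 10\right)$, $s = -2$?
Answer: $\frac{17900960}{3} \approx 5.967 \cdot 10^{6}$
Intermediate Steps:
$N{\left(o \right)} = \left(-10 + o\right) \left(3 + o\right)$ ($N{\left(o \right)} = \left(3 + o\right) \left(-10 + o\right) = \left(-10 + o\right) \left(3 + o\right)$)
$x{\left(h,C \right)} = - \frac{32}{3}$ ($x{\left(h,C \right)} = \frac{128}{-30 + \left(-2\right)^{2} - -14} = \frac{128}{-30 + 4 + 14} = \frac{128}{-12} = 128 \left(- \frac{1}{12}\right) = - \frac{32}{3}$)
$\left(216 + x{\left(S{\left(12 \right)},1 \right)}\right) \left(29758 - 698\right) = \left(216 - \frac{32}{3}\right) \left(29758 - 698\right) = \frac{616}{3} \cdot 29060 = \frac{17900960}{3}$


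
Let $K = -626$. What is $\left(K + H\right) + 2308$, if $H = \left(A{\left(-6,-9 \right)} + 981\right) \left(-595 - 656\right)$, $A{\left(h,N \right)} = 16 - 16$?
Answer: $-1225549$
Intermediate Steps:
$A{\left(h,N \right)} = 0$
$H = -1227231$ ($H = \left(0 + 981\right) \left(-595 - 656\right) = 981 \left(-1251\right) = -1227231$)
$\left(K + H\right) + 2308 = \left(-626 - 1227231\right) + 2308 = -1227857 + 2308 = -1225549$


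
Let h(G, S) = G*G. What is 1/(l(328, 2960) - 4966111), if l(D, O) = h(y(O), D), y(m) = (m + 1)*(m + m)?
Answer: 1/307270043008289 ≈ 3.2545e-15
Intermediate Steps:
y(m) = 2*m*(1 + m) (y(m) = (1 + m)*(2*m) = 2*m*(1 + m))
h(G, S) = G**2
l(D, O) = 4*O**2*(1 + O)**2 (l(D, O) = (2*O*(1 + O))**2 = 4*O**2*(1 + O)**2)
1/(l(328, 2960) - 4966111) = 1/(4*2960**2*(1 + 2960)**2 - 4966111) = 1/(4*8761600*2961**2 - 4966111) = 1/(4*8761600*8767521 - 4966111) = 1/(307270047974400 - 4966111) = 1/307270043008289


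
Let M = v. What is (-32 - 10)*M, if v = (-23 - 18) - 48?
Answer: 3738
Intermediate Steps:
v = -89 (v = -41 - 48 = -89)
M = -89
(-32 - 10)*M = (-32 - 10)*(-89) = -42*(-89) = 3738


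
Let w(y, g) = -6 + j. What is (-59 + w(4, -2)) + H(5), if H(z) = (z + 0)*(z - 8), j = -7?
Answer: -87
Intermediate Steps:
H(z) = z*(-8 + z)
w(y, g) = -13 (w(y, g) = -6 - 7 = -13)
(-59 + w(4, -2)) + H(5) = (-59 - 13) + 5*(-8 + 5) = -72 + 5*(-3) = -72 - 15 = -87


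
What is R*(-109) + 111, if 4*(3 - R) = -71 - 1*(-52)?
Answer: -2935/4 ≈ -733.75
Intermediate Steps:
R = 31/4 (R = 3 - (-71 - 1*(-52))/4 = 3 - (-71 + 52)/4 = 3 - ¼*(-19) = 3 + 19/4 = 31/4 ≈ 7.7500)
R*(-109) + 111 = (31/4)*(-109) + 111 = -3379/4 + 111 = -2935/4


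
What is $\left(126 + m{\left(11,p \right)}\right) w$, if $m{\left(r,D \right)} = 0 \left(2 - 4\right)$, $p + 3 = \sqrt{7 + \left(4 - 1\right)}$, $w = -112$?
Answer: $-14112$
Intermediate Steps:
$p = -3 + \sqrt{10}$ ($p = -3 + \sqrt{7 + \left(4 - 1\right)} = -3 + \sqrt{7 + 3} = -3 + \sqrt{10} \approx 0.16228$)
$m{\left(r,D \right)} = 0$ ($m{\left(r,D \right)} = 0 \left(-2\right) = 0$)
$\left(126 + m{\left(11,p \right)}\right) w = \left(126 + 0\right) \left(-112\right) = 126 \left(-112\right) = -14112$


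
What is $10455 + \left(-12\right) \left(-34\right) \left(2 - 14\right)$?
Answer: $5559$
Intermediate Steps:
$10455 + \left(-12\right) \left(-34\right) \left(2 - 14\right) = 10455 + 408 \left(2 - 14\right) = 10455 + 408 \left(-12\right) = 10455 - 4896 = 5559$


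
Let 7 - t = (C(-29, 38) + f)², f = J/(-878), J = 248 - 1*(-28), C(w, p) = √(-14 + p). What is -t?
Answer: 3295301/192721 - 552*√6/439 ≈ 14.019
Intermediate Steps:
J = 276 (J = 248 + 28 = 276)
f = -138/439 (f = 276/(-878) = 276*(-1/878) = -138/439 ≈ -0.31435)
t = 7 - (-138/439 + 2*√6)² (t = 7 - (√(-14 + 38) - 138/439)² = 7 - (√24 - 138/439)² = 7 - (2*√6 - 138/439)² = 7 - (-138/439 + 2*√6)² ≈ -14.019)
-t = -(-3295301/192721 + 552*√6/439) = 3295301/192721 - 552*√6/439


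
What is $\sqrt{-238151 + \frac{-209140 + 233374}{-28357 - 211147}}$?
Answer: $\frac{i \sqrt{853803937688522}}{59876} \approx 488.01 i$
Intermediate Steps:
$\sqrt{-238151 + \frac{-209140 + 233374}{-28357 - 211147}} = \sqrt{-238151 + \frac{24234}{-239504}} = \sqrt{-238151 + 24234 \left(- \frac{1}{239504}\right)} = \sqrt{-238151 - \frac{12117}{119752}} = \sqrt{- \frac{28519070669}{119752}} = \frac{i \sqrt{853803937688522}}{59876}$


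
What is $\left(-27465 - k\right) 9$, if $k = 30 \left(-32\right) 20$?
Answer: $-74385$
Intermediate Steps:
$k = -19200$ ($k = \left(-960\right) 20 = -19200$)
$\left(-27465 - k\right) 9 = \left(-27465 - -19200\right) 9 = \left(-27465 + 19200\right) 9 = \left(-8265\right) 9 = -74385$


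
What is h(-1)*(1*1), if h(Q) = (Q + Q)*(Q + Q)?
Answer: 4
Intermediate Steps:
h(Q) = 4*Q**2 (h(Q) = (2*Q)*(2*Q) = 4*Q**2)
h(-1)*(1*1) = (4*(-1)**2)*(1*1) = (4*1)*1 = 4*1 = 4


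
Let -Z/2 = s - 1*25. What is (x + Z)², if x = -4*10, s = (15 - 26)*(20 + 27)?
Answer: 1089936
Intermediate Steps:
s = -517 (s = -11*47 = -517)
Z = 1084 (Z = -2*(-517 - 1*25) = -2*(-517 - 25) = -2*(-542) = 1084)
x = -40
(x + Z)² = (-40 + 1084)² = 1044² = 1089936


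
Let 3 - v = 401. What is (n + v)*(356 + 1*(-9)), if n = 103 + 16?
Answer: -96813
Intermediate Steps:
v = -398 (v = 3 - 1*401 = 3 - 401 = -398)
n = 119
(n + v)*(356 + 1*(-9)) = (119 - 398)*(356 + 1*(-9)) = -279*(356 - 9) = -279*347 = -96813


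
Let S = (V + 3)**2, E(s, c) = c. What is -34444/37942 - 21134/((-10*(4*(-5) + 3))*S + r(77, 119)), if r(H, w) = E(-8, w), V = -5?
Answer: -414693492/15157829 ≈ -27.358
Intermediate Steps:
r(H, w) = w
S = 4 (S = (-5 + 3)**2 = (-2)**2 = 4)
-34444/37942 - 21134/((-10*(4*(-5) + 3))*S + r(77, 119)) = -34444/37942 - 21134/(-10*(4*(-5) + 3)*4 + 119) = -34444*1/37942 - 21134/(-10*(-20 + 3)*4 + 119) = -17222/18971 - 21134/(-10*(-17)*4 + 119) = -17222/18971 - 21134/(170*4 + 119) = -17222/18971 - 21134/(680 + 119) = -17222/18971 - 21134/799 = -414693492/15157829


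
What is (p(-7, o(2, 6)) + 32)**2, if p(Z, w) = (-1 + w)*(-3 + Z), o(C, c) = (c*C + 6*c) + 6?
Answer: 248004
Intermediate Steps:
o(C, c) = 6 + 6*c + C*c (o(C, c) = (C*c + 6*c) + 6 = (6*c + C*c) + 6 = 6 + 6*c + C*c)
(p(-7, o(2, 6)) + 32)**2 = ((3 - 1*(-7) - 3*(6 + 6*6 + 2*6) - 7*(6 + 6*6 + 2*6)) + 32)**2 = ((3 + 7 - 3*(6 + 36 + 12) - 7*(6 + 36 + 12)) + 32)**2 = ((3 + 7 - 3*54 - 7*54) + 32)**2 = ((3 + 7 - 162 - 378) + 32)**2 = (-530 + 32)**2 = (-498)**2 = 248004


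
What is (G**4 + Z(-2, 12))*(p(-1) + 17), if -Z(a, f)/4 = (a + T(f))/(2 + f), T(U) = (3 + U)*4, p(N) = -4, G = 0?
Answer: -1508/7 ≈ -215.43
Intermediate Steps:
T(U) = 12 + 4*U
Z(a, f) = -4*(12 + a + 4*f)/(2 + f) (Z(a, f) = -4*(a + (12 + 4*f))/(2 + f) = -4*(12 + a + 4*f)/(2 + f))
(G**4 + Z(-2, 12))*(p(-1) + 17) = (0**4 + 4*(-12 - 1*(-2) - 4*12)/(2 + 12))*(-4 + 17) = (0 + 4*(-12 + 2 - 48)/14)*13 = (0 + 4*(1/14)*(-58))*13 = (0 - 116/7)*13 = -116/7*13 = -1508/7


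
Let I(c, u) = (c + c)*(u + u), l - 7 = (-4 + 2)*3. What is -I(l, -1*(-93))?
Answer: -372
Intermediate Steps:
l = 1 (l = 7 + (-4 + 2)*3 = 7 - 2*3 = 7 - 6 = 1)
I(c, u) = 4*c*u (I(c, u) = (2*c)*(2*u) = 4*c*u)
-I(l, -1*(-93)) = -4*(-1*(-93)) = -4*93 = -1*372 = -372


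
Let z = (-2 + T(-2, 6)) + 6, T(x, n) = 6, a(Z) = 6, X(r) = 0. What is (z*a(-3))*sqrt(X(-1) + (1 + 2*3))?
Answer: 60*sqrt(7) ≈ 158.75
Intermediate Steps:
z = 10 (z = (-2 + 6) + 6 = 4 + 6 = 10)
(z*a(-3))*sqrt(X(-1) + (1 + 2*3)) = (10*6)*sqrt(0 + (1 + 2*3)) = 60*sqrt(0 + (1 + 6)) = 60*sqrt(0 + 7) = 60*sqrt(7)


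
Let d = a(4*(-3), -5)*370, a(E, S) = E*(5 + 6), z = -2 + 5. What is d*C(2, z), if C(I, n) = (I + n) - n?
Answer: -97680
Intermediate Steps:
z = 3
a(E, S) = 11*E (a(E, S) = E*11 = 11*E)
C(I, n) = I
d = -48840 (d = (11*(4*(-3)))*370 = (11*(-12))*370 = -132*370 = -48840)
d*C(2, z) = -48840*2 = -97680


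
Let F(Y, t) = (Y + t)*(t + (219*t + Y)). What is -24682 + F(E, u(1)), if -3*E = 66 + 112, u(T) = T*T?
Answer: -306488/9 ≈ -34054.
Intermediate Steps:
u(T) = T²
E = -178/3 (E = -(66 + 112)/3 = -⅓*178 = -178/3 ≈ -59.333)
F(Y, t) = (Y + t)*(Y + 220*t) (F(Y, t) = (Y + t)*(t + (Y + 219*t)) = (Y + t)*(Y + 220*t))
-24682 + F(E, u(1)) = -24682 + ((-178/3)² + 220*(1²)² + 221*(-178/3)*1²) = -24682 + (31684/9 + 220*1² + 221*(-178/3)*1) = -24682 + (31684/9 + 220*1 - 39338/3) = -24682 + (31684/9 + 220 - 39338/3) = -24682 - 84350/9 = -306488/9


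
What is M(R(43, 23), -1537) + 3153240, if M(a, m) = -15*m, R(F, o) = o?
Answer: 3176295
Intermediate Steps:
M(R(43, 23), -1537) + 3153240 = -15*(-1537) + 3153240 = 23055 + 3153240 = 3176295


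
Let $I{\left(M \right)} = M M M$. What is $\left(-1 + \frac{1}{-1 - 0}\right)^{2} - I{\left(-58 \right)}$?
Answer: $195116$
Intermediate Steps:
$I{\left(M \right)} = M^{3}$ ($I{\left(M \right)} = M^{2} M = M^{3}$)
$\left(-1 + \frac{1}{-1 - 0}\right)^{2} - I{\left(-58 \right)} = \left(-1 + \frac{1}{-1 - 0}\right)^{2} - \left(-58\right)^{3} = \left(-1 + \frac{1}{-1 + 0}\right)^{2} - -195112 = \left(-1 + \frac{1}{-1}\right)^{2} + 195112 = \left(-1 - 1\right)^{2} + 195112 = \left(-2\right)^{2} + 195112 = 4 + 195112 = 195116$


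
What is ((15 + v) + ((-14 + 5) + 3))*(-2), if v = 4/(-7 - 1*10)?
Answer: -298/17 ≈ -17.529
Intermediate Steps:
v = -4/17 (v = 4/(-7 - 10) = 4/(-17) = 4*(-1/17) = -4/17 ≈ -0.23529)
((15 + v) + ((-14 + 5) + 3))*(-2) = ((15 - 4/17) + ((-14 + 5) + 3))*(-2) = (251/17 + (-9 + 3))*(-2) = (251/17 - 6)*(-2) = (149/17)*(-2) = -298/17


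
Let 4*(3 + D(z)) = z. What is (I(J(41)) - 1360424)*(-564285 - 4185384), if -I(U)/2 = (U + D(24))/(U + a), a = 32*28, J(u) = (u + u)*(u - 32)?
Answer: 277847424322299/43 ≈ 6.4616e+12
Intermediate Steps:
D(z) = -3 + z/4
J(u) = 2*u*(-32 + u) (J(u) = (2*u)*(-32 + u) = 2*u*(-32 + u))
a = 896
I(U) = -2*(3 + U)/(896 + U) (I(U) = -2*(U + (-3 + (1/4)*24))/(U + 896) = -2*(U + (-3 + 6))/(896 + U) = -2*(U + 3)/(896 + U) = -2*(3 + U)/(896 + U))
(I(J(41)) - 1360424)*(-564285 - 4185384) = (2*(-3 - 2*41*(-32 + 41))/(896 + 2*41*(-32 + 41)) - 1360424)*(-564285 - 4185384) = (2*(-3 - 2*41*9)/(896 + 2*41*9) - 1360424)*(-4749669) = (2*(-3 - 1*738)/(896 + 738) - 1360424)*(-4749669) = (2*(-3 - 738)/1634 - 1360424)*(-4749669) = (2*(1/1634)*(-741) - 1360424)*(-4749669) = (-39/43 - 1360424)*(-4749669) = -58498271/43*(-4749669) = 277847424322299/43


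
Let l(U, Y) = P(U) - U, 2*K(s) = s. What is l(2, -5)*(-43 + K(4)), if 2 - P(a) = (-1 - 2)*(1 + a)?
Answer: -369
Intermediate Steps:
P(a) = 5 + 3*a (P(a) = 2 - (-1 - 2)*(1 + a) = 2 - (-3)*(1 + a) = 2 - (-3 - 3*a) = 2 + (3 + 3*a) = 5 + 3*a)
K(s) = s/2
l(U, Y) = 5 + 2*U (l(U, Y) = (5 + 3*U) - U = 5 + 2*U)
l(2, -5)*(-43 + K(4)) = (5 + 2*2)*(-43 + (1/2)*4) = (5 + 4)*(-43 + 2) = 9*(-41) = -369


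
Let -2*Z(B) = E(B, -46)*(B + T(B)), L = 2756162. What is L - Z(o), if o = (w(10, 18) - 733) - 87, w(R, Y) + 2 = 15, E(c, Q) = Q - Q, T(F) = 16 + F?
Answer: 2756162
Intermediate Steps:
E(c, Q) = 0
w(R, Y) = 13 (w(R, Y) = -2 + 15 = 13)
o = -807 (o = (13 - 733) - 87 = -720 - 87 = -807)
Z(B) = 0 (Z(B) = -0*(B + (16 + B)) = -0*(16 + 2*B) = -½*0 = 0)
L - Z(o) = 2756162 - 1*0 = 2756162 + 0 = 2756162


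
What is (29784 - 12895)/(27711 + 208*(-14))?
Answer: 16889/24799 ≈ 0.68104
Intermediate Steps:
(29784 - 12895)/(27711 + 208*(-14)) = 16889/(27711 - 2912) = 16889/24799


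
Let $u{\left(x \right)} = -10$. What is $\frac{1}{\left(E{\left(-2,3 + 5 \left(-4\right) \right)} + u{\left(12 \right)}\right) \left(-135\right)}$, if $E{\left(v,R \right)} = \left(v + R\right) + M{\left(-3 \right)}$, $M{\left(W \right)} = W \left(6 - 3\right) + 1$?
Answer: $\frac{1}{4995} \approx 0.0002002$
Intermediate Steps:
$M{\left(W \right)} = 1 + 3 W$ ($M{\left(W \right)} = W 3 + 1 = 3 W + 1 = 1 + 3 W$)
$E{\left(v,R \right)} = -8 + R + v$ ($E{\left(v,R \right)} = \left(v + R\right) + \left(1 + 3 \left(-3\right)\right) = \left(R + v\right) + \left(1 - 9\right) = \left(R + v\right) - 8 = -8 + R + v$)
$\frac{1}{\left(E{\left(-2,3 + 5 \left(-4\right) \right)} + u{\left(12 \right)}\right) \left(-135\right)} = \frac{1}{\left(\left(-8 + \left(3 + 5 \left(-4\right)\right) - 2\right) - 10\right) \left(-135\right)} = \frac{1}{\left(\left(-8 + \left(3 - 20\right) - 2\right) - 10\right) \left(-135\right)} = \frac{1}{\left(\left(-8 - 17 - 2\right) - 10\right) \left(-135\right)} = \frac{1}{\left(-27 - 10\right) \left(-135\right)} = \frac{1}{\left(-37\right) \left(-135\right)} = \frac{1}{4995}$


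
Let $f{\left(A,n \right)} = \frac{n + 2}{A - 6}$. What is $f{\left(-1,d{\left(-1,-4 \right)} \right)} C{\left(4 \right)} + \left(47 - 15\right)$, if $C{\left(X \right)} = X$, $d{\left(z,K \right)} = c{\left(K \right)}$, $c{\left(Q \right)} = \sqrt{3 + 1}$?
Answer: $\frac{208}{7} \approx 29.714$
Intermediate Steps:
$c{\left(Q \right)} = 2$ ($c{\left(Q \right)} = \sqrt{4} = 2$)
$d{\left(z,K \right)} = 2$
$f{\left(A,n \right)} = \frac{2 + n}{-6 + A}$
$f{\left(-1,d{\left(-1,-4 \right)} \right)} C{\left(4 \right)} + \left(47 - 15\right) = \frac{2 + 2}{-6 - 1} \cdot 4 + \left(47 - 15\right) = \frac{1}{-7} \cdot 4 \cdot 4 + 32 = \left(- \frac{1}{7}\right) 4 \cdot 4 + 32 = \left(- \frac{4}{7}\right) 4 + 32 = - \frac{16}{7} + 32 = \frac{208}{7}$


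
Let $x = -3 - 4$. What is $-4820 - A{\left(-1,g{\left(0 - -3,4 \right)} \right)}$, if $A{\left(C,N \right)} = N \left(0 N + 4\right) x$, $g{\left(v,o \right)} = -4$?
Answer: $-4932$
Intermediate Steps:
$x = -7$ ($x = -3 - 4 = -7$)
$A{\left(C,N \right)} = - 28 N$ ($A{\left(C,N \right)} = N \left(0 N + 4\right) \left(-7\right) = N \left(0 + 4\right) \left(-7\right) = N 4 \left(-7\right) = 4 N \left(-7\right) = - 28 N$)
$-4820 - A{\left(-1,g{\left(0 - -3,4 \right)} \right)} = -4820 - \left(-28\right) \left(-4\right) = -4820 - 112 = -4932$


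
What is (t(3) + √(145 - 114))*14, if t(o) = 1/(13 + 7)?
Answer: 7/10 + 14*√31 ≈ 78.649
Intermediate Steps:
t(o) = 1/20
(t(3) + √(145 - 114))*14 = (1/20 + √(145 - 114))*14 = (1/20 + √31)*14 = 7/10 + 14*√31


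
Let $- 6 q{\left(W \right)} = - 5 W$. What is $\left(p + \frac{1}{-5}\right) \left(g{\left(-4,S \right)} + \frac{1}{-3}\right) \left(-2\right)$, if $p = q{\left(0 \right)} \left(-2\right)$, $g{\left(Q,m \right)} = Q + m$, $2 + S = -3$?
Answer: $- \frac{56}{15} \approx -3.7333$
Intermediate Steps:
$S = -5$ ($S = -2 - 3 = -5$)
$q{\left(W \right)} = \frac{5 W}{6}$ ($q{\left(W \right)} = - \frac{\left(-5\right) W}{6} = \frac{5 W}{6}$)
$p = 0$ ($p = \frac{5}{6} \cdot 0 \left(-2\right) = 0 \left(-2\right) = 0$)
$\left(p + \frac{1}{-5}\right) \left(g{\left(-4,S \right)} + \frac{1}{-3}\right) \left(-2\right) = \left(0 + \frac{1}{-5}\right) \left(\left(-4 - 5\right) + \frac{1}{-3}\right) \left(-2\right) = \left(0 - \frac{1}{5}\right) \left(-9 - \frac{1}{3}\right) \left(-2\right) = - \frac{\left(- \frac{28}{3}\right) \left(-2\right)}{5} = \left(- \frac{1}{5}\right) \frac{56}{3} = - \frac{56}{15}$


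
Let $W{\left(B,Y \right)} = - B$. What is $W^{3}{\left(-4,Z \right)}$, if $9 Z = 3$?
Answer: $64$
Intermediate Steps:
$Z = \frac{1}{3}$ ($Z = \frac{1}{9} \cdot 3 = \frac{1}{3} \approx 0.33333$)
$W^{3}{\left(-4,Z \right)} = \left(\left(-1\right) \left(-4\right)\right)^{3} = 4^{3} = 64$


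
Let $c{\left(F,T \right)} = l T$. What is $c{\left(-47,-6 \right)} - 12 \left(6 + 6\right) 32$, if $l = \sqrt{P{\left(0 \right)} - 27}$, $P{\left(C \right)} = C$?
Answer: $-4608 - 18 i \sqrt{3} \approx -4608.0 - 31.177 i$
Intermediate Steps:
$l = 3 i \sqrt{3}$ ($l = \sqrt{0 - 27} = \sqrt{-27} = 3 i \sqrt{3} \approx 5.1962 i$)
$c{\left(F,T \right)} = 3 i T \sqrt{3}$ ($c{\left(F,T \right)} = 3 i \sqrt{3} T = 3 i T \sqrt{3}$)
$c{\left(-47,-6 \right)} - 12 \left(6 + 6\right) 32 = 3 i \left(-6\right) \sqrt{3} - 12 \left(6 + 6\right) 32 = - 18 i \sqrt{3} - 12 \cdot 12 \cdot 32 = - 18 i \sqrt{3} - 144 \cdot 32 = - 18 i \sqrt{3} - 4608 = -4608 - 18 i \sqrt{3}$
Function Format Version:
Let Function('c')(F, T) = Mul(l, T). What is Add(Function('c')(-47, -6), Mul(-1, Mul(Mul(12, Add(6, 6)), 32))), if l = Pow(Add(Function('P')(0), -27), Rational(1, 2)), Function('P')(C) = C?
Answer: Add(-4608, Mul(-18, I, Pow(3, Rational(1, 2)))) ≈ Add(-4608.0, Mul(-31.177, I))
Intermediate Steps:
l = Mul(3, I, Pow(3, Rational(1, 2))) (l = Pow(Add(0, -27), Rational(1, 2)) = Pow(-27, Rational(1, 2)) = Mul(3, I, Pow(3, Rational(1, 2))) ≈ Mul(5.1962, I))
Function('c')(F, T) = Mul(3, I, T, Pow(3, Rational(1, 2))) (Function('c')(F, T) = Mul(Mul(3, I, Pow(3, Rational(1, 2))), T) = Mul(3, I, T, Pow(3, Rational(1, 2))))
Add(Function('c')(-47, -6), Mul(-1, Mul(Mul(12, Add(6, 6)), 32))) = Add(Mul(3, I, -6, Pow(3, Rational(1, 2))), Mul(-1, Mul(Mul(12, Add(6, 6)), 32))) = Add(Mul(-18, I, Pow(3, Rational(1, 2))), Mul(-1, Mul(Mul(12, 12), 32))) = Add(Mul(-18, I, Pow(3, Rational(1, 2))), Mul(-1, Mul(144, 32))) = Add(Mul(-18, I, Pow(3, Rational(1, 2))), Mul(-1, 4608)) = Add(Mul(-18, I, Pow(3, Rational(1, 2))), -4608) = Add(-4608, Mul(-18, I, Pow(3, Rational(1, 2))))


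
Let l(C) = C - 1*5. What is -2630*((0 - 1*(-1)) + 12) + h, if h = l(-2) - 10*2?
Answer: -34217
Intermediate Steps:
l(C) = -5 + C (l(C) = C - 5 = -5 + C)
h = -27 (h = (-5 - 2) - 10*2 = -7 - 20 = -27)
-2630*((0 - 1*(-1)) + 12) + h = -2630*((0 - 1*(-1)) + 12) - 27 = -2630*((0 + 1) + 12) - 27 = -2630*(1 + 12) - 27 = -2630*13 - 27 = -263*130 - 27 = -34190 - 27 = -34217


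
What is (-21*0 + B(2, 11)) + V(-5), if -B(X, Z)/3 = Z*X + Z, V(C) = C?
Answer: -104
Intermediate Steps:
B(X, Z) = -3*Z - 3*X*Z (B(X, Z) = -3*(Z*X + Z) = -3*(X*Z + Z) = -3*(Z + X*Z) = -3*Z - 3*X*Z)
(-21*0 + B(2, 11)) + V(-5) = (-21*0 - 3*11*(1 + 2)) - 5 = (0 - 3*11*3) - 5 = (0 - 99) - 5 = -99 - 5 = -104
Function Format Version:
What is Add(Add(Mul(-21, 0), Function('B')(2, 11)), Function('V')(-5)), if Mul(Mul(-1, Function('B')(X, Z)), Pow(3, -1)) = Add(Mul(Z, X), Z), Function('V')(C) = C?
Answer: -104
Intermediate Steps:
Function('B')(X, Z) = Add(Mul(-3, Z), Mul(-3, X, Z)) (Function('B')(X, Z) = Mul(-3, Add(Mul(Z, X), Z)) = Mul(-3, Add(Mul(X, Z), Z)) = Mul(-3, Add(Z, Mul(X, Z))) = Add(Mul(-3, Z), Mul(-3, X, Z)))
Add(Add(Mul(-21, 0), Function('B')(2, 11)), Function('V')(-5)) = Add(Add(Mul(-21, 0), Mul(-3, 11, Add(1, 2))), -5) = Add(Add(0, Mul(-3, 11, 3)), -5) = Add(Add(0, -99), -5) = Add(-99, -5) = -104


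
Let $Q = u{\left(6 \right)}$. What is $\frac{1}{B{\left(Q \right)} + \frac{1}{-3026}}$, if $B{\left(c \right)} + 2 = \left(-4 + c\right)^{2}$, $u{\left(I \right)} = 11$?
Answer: $\frac{3026}{142221} \approx 0.021277$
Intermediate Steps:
$Q = 11$
$B{\left(c \right)} = -2 + \left(-4 + c\right)^{2}$
$\frac{1}{B{\left(Q \right)} + \frac{1}{-3026}} = \frac{1}{\left(-2 + \left(-4 + 11\right)^{2}\right) + \frac{1}{-3026}} = \frac{1}{\left(-2 + 7^{2}\right) - \frac{1}{3026}} = \frac{1}{\left(-2 + 49\right) - \frac{1}{3026}} = \frac{1}{47 - \frac{1}{3026}} = \frac{1}{\frac{142221}{3026}} = \frac{3026}{142221}$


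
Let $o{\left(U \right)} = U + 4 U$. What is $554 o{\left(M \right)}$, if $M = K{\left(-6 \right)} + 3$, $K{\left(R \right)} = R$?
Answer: $-8310$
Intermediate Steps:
$M = -3$ ($M = -6 + 3 = -3$)
$o{\left(U \right)} = 5 U$
$554 o{\left(M \right)} = 554 \cdot 5 \left(-3\right) = 554 \left(-15\right) = -8310$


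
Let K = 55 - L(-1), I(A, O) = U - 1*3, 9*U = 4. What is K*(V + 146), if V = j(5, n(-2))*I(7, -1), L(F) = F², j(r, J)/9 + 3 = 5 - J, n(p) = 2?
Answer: 7884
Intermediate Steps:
U = 4/9 (U = (⅑)*4 = 4/9 ≈ 0.44444)
j(r, J) = 18 - 9*J (j(r, J) = -27 + 9*(5 - J) = -27 + (45 - 9*J) = 18 - 9*J)
I(A, O) = -23/9 (I(A, O) = 4/9 - 1*3 = 4/9 - 3 = -23/9)
V = 0 (V = (18 - 9*2)*(-23/9) = (18 - 18)*(-23/9) = 0*(-23/9) = 0)
K = 54 (K = 55 - 1*(-1)² = 55 - 1*1 = 55 - 1 = 54)
K*(V + 146) = 54*(0 + 146) = 54*146 = 7884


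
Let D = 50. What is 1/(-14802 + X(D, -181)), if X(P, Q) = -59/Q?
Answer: -181/2679103 ≈ -6.7560e-5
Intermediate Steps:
1/(-14802 + X(D, -181)) = 1/(-14802 - 59/(-181)) = 1/(-14802 - 59*(-1/181)) = 1/(-14802 + 59/181) = 1/(-2679103/181) = -181/2679103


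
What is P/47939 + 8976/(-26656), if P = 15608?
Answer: -52403/4698022 ≈ -0.011154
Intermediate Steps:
P/47939 + 8976/(-26656) = 15608/47939 + 8976/(-26656) = 15608*(1/47939) + 8976*(-1/26656) = 15608/47939 - 33/98 = -52403/4698022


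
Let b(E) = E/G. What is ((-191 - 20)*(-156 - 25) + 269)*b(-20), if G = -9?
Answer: 256400/3 ≈ 85467.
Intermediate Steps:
b(E) = -E/9 (b(E) = E/(-9) = E*(-⅑) = -E/9)
((-191 - 20)*(-156 - 25) + 269)*b(-20) = ((-191 - 20)*(-156 - 25) + 269)*(-⅑*(-20)) = (-211*(-181) + 269)*(20/9) = (38191 + 269)*(20/9) = 38460*(20/9) = 256400/3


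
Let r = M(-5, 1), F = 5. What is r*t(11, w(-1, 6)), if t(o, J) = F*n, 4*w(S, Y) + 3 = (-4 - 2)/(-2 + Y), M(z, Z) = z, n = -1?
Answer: 25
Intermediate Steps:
w(S, Y) = -3/4 - 3/(2*(-2 + Y)) (w(S, Y) = -3/4 + ((-4 - 2)/(-2 + Y))/4 = -3/4 + (-6/(-2 + Y))/4 = -3/4 - 3/(2*(-2 + Y)))
r = -5
t(o, J) = -5 (t(o, J) = 5*(-1) = -5)
r*t(11, w(-1, 6)) = -5*(-5) = 25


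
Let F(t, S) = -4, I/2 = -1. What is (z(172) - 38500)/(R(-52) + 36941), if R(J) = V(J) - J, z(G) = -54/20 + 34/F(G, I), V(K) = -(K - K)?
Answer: -192556/184965 ≈ -1.0410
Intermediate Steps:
I = -2 (I = 2*(-1) = -2)
V(K) = 0 (V(K) = -1*0 = 0)
z(G) = -56/5 (z(G) = -54/20 + 34/(-4) = -54*1/20 + 34*(-¼) = -27/10 - 17/2 = -56/5)
R(J) = -J (R(J) = 0 - J = -J)
(z(172) - 38500)/(R(-52) + 36941) = (-56/5 - 38500)/(-1*(-52) + 36941) = -192556/(5*(52 + 36941)) = -192556/5/36993 = -192556/5*1/36993 = -192556/184965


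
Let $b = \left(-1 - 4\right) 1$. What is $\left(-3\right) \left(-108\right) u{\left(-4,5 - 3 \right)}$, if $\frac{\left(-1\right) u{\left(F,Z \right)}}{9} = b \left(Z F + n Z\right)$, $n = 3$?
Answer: $-29160$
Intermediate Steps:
$b = -5$ ($b = \left(-5\right) 1 = -5$)
$u{\left(F,Z \right)} = 135 Z + 45 F Z$ ($u{\left(F,Z \right)} = - 9 \left(- 5 \left(Z F + 3 Z\right)\right) = - 9 \left(- 5 \left(F Z + 3 Z\right)\right) = - 9 \left(- 5 \left(3 Z + F Z\right)\right) = - 9 \left(- 15 Z - 5 F Z\right) = 135 Z + 45 F Z$)
$\left(-3\right) \left(-108\right) u{\left(-4,5 - 3 \right)} = \left(-3\right) \left(-108\right) 45 \left(5 - 3\right) \left(3 - 4\right) = 324 \cdot 45 \left(5 - 3\right) \left(-1\right) = 324 \cdot 45 \cdot 2 \left(-1\right) = 324 \left(-90\right) = -29160$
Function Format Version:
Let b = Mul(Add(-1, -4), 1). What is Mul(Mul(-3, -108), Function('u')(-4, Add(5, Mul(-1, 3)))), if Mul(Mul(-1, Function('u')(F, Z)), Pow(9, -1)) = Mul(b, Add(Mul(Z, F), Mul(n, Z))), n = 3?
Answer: -29160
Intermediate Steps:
b = -5 (b = Mul(-5, 1) = -5)
Function('u')(F, Z) = Add(Mul(135, Z), Mul(45, F, Z)) (Function('u')(F, Z) = Mul(-9, Mul(-5, Add(Mul(Z, F), Mul(3, Z)))) = Mul(-9, Mul(-5, Add(Mul(F, Z), Mul(3, Z)))) = Mul(-9, Mul(-5, Add(Mul(3, Z), Mul(F, Z)))) = Mul(-9, Add(Mul(-15, Z), Mul(-5, F, Z))) = Add(Mul(135, Z), Mul(45, F, Z)))
Mul(Mul(-3, -108), Function('u')(-4, Add(5, Mul(-1, 3)))) = Mul(Mul(-3, -108), Mul(45, Add(5, Mul(-1, 3)), Add(3, -4))) = Mul(324, Mul(45, Add(5, -3), -1)) = Mul(324, Mul(45, 2, -1)) = Mul(324, -90) = -29160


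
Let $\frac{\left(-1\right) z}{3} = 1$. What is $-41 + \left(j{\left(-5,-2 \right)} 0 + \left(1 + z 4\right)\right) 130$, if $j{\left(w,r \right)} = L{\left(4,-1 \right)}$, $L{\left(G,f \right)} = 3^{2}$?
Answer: $-1471$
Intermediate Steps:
$L{\left(G,f \right)} = 9$
$j{\left(w,r \right)} = 9$
$z = -3$ ($z = \left(-3\right) 1 = -3$)
$-41 + \left(j{\left(-5,-2 \right)} 0 + \left(1 + z 4\right)\right) 130 = -41 + \left(9 \cdot 0 + \left(1 - 12\right)\right) 130 = -41 + \left(0 + \left(1 - 12\right)\right) 130 = -41 + \left(0 - 11\right) 130 = -41 - 1430 = -1471$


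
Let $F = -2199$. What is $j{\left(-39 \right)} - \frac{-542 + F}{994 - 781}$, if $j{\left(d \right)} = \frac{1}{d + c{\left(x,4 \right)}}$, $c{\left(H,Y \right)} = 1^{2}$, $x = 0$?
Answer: $\frac{103945}{8094} \approx 12.842$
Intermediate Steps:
$c{\left(H,Y \right)} = 1$
$j{\left(d \right)} = \frac{1}{1 + d}$ ($j{\left(d \right)} = \frac{1}{d + 1} = \frac{1}{1 + d}$)
$j{\left(-39 \right)} - \frac{-542 + F}{994 - 781} = \frac{1}{1 - 39} - \frac{-542 - 2199}{994 - 781} = \frac{1}{-38} - - \frac{2741}{213} = - \frac{1}{38} - \left(-2741\right) \frac{1}{213} = - \frac{1}{38} - - \frac{2741}{213} = - \frac{1}{38} + \frac{2741}{213} = \frac{103945}{8094}$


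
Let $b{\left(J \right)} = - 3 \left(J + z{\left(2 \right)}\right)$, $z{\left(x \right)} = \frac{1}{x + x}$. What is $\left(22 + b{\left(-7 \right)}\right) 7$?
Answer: $\frac{1183}{4} \approx 295.75$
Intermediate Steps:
$z{\left(x \right)} = \frac{1}{2 x}$
$b{\left(J \right)} = - \frac{3}{4} - 3 J$ ($b{\left(J \right)} = - 3 \left(J + \frac{1}{2 \cdot 2}\right) = - 3 \left(J + \frac{1}{2} \cdot \frac{1}{2}\right) = - 3 \left(J + \frac{1}{4}\right) = - 3 \left(\frac{1}{4} + J\right) = - \frac{3}{4} - 3 J$)
$\left(22 + b{\left(-7 \right)}\right) 7 = \left(22 - - \frac{81}{4}\right) 7 = \left(22 + \left(- \frac{3}{4} + 21\right)\right) 7 = \left(22 + \frac{81}{4}\right) 7 = \frac{169}{4} \cdot 7 = \frac{1183}{4}$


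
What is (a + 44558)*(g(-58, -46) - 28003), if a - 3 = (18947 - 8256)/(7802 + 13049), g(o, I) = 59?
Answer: -25964226338288/20851 ≈ -1.2452e+9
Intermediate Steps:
a = 73244/20851 (a = 3 + (18947 - 8256)/(7802 + 13049) = 3 + 10691/20851 = 73244/20851 ≈ 3.5127)
(a + 44558)*(g(-58, -46) - 28003) = (73244/20851 + 44558)*(59 - 28003) = (929152102/20851)*(-27944) = -25964226338288/20851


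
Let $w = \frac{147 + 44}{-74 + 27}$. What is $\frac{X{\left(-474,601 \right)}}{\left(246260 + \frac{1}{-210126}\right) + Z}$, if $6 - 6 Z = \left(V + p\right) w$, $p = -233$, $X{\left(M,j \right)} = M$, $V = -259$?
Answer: $- \frac{4681187028}{2428763434183} \approx -0.0019274$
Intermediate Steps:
$w = - \frac{191}{47}$ ($w = \frac{191}{-47} = 191 \left(- \frac{1}{47}\right) = - \frac{191}{47} \approx -4.0638$)
$Z = - \frac{15615}{47}$ ($Z = 1 - \frac{\left(-259 - 233\right) \left(- \frac{191}{47}\right)}{6} = 1 - \frac{\left(-492\right) \left(- \frac{191}{47}\right)}{6} = 1 - \frac{15662}{47} = - \frac{15615}{47} \approx -332.23$)
$\frac{X{\left(-474,601 \right)}}{\left(246260 + \frac{1}{-210126}\right) + Z} = - \frac{474}{\left(246260 + \frac{1}{-210126}\right) - \frac{15615}{47}} = - \frac{474}{\left(246260 - \frac{1}{210126}\right) - \frac{15615}{47}} = - \frac{474}{\frac{51745628759}{210126} - \frac{15615}{47}} = - \frac{474}{\frac{2428763434183}{9875922}} = \left(-474\right) \frac{9875922}{2428763434183} = - \frac{4681187028}{2428763434183}$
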